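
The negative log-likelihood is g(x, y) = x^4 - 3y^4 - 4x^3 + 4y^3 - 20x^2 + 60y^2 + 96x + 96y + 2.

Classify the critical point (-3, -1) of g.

local minimum

The mixed partial ∂²g/∂x∂y is 0, so the Hessian at any point is diag(g_xx, g_yy) = diag(4(3x^2 - 6x - 10), 12(-3y^2 + 2y + 10)).
At (-3, -1): H = diag(140, 60).
Both eigenvalues are positive, so H is positive definite: a local minimum.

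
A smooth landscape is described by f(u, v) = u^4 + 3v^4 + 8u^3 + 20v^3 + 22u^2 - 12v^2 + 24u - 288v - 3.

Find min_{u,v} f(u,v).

-428

f(u,v) separates as P(u) + Q(v) − 3, so its minimum is min P + min Q − 3.
P'(u) = 4(u + 1)(u + 2)(u + 3) vanishes at u ∈ {-3, -2, -1}; Q'(v) = 12(v - 2)(v + 3)(v + 4) vanishes at v ∈ {-4, -3, 2}.
Local minima of P (where P''>0): P(-3)=-9, P(-1)=-9. Local minima of Q: Q(-4)=448, Q(2)=-416.
So the global minimum of f is P(-3) + Q(2) − 3 = -9 − 416 − 3 = -428, attained at (-3, 2).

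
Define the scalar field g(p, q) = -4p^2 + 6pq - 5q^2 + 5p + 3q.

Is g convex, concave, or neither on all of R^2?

g is quadratic, so its Hessian is the constant matrix H = [[-8, 6], [6, -10]].
det(H) = 44, tr(H) = -18.
det(H) > 0 and tr(H) < 0, so H is negative definite everywhere: concave.

concave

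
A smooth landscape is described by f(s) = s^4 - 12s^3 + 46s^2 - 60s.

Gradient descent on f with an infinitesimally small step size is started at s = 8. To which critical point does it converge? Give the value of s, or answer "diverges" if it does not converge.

f'(s) = 4(s - 5)(s - 3)(s - 1), so f'(8) = 420.
Gradient descent moves in the -f' direction, i.e. s is decreasing.
The nearest critical point in that direction is s = 5, where f'' = 32 > 0 (a local minimum). The iterate converges there.

5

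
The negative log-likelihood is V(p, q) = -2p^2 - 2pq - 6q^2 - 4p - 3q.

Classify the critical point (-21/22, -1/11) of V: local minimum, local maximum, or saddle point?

local maximum

The Hessian of V is constant: H = [[-4, -2], [-2, -12]].
det(H) = (-4)·(-12) − (-2)² = 44.
det(H) > 0 and tr(H) = -16 < 0, so H is negative definite and the point is a local maximum.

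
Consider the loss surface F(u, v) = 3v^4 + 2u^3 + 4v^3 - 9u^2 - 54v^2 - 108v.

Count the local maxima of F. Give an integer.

1

F separates as a function of u plus a function of v, so ∇F=0 decouples.
∂F/∂u = 6u(u - 3) = 0 at u ∈ {0, 3}; ∂F/∂v = 12(v - 3)(v + 1)(v + 3) = 0 at v ∈ {-3, -1, 3}.
The Hessian is diagonal: diag(F_uu, F_vv). Second derivatives: F_uu(0)=-18, F_uu(3)=18; F_vv(-3)=144, F_vv(-1)=-96, F_vv(3)=288.
Local maxima occur where both diagonal entries negative: (0, -1). Count: 1.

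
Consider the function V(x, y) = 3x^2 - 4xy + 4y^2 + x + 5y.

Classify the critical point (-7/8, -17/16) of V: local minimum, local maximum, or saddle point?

The Hessian of V is constant: H = [[6, -4], [-4, 8]].
det(H) = 6·8 − (-4)² = 32.
det(H) > 0 and tr(H) = 14 > 0, so H is positive definite and the point is a local minimum.

local minimum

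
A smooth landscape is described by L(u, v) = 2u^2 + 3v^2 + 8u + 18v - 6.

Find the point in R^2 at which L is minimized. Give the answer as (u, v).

(-2, -3)

L(u,v) separates as P(u) + Q(v) − 6, so its minimum is min P + min Q − 6.
P'(u) = 4u + 8 vanishes at u ∈ {-2}; Q'(v) = 6v + 18 vanishes at v ∈ {-3}.
Local minima of P (where P''>0): P(-2)=-8. Local minima of Q: Q(-3)=-27.
So the global minimum of L is P(-2) + Q(-3) − 6 = -8 − 27 − 6 = -41, attained at (-2, -3).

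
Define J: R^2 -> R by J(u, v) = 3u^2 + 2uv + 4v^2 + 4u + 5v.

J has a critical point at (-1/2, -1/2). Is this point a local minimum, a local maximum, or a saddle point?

The Hessian of J is constant: H = [[6, 2], [2, 8]].
det(H) = 6·8 − 2² = 44.
det(H) > 0 and tr(H) = 14 > 0, so H is positive definite and the point is a local minimum.

local minimum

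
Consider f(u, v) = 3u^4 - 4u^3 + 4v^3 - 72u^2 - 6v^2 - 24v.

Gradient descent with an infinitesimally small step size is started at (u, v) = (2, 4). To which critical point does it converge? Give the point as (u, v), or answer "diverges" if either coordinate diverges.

(4, 2)

f is separable, so gradient descent decouples: u follows -∂f/∂u, v follows -∂f/∂v.
∂f/∂u = 12u(u - 4)(u + 3); at u=2 this is -240, so u increases.
∂f/∂v = 12(v - 2)(v + 1); at v=4 this is 120, so v decreases.
u converges to its nearest critical value 4 (a local min of the u-part); v converges to 2. The iterate converges to (4, 2).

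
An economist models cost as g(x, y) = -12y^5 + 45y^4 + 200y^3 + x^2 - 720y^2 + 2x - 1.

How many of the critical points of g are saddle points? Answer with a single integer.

2

g separates as a function of x plus a function of y, so ∇g=0 decouples.
∂g/∂x = 2(x + 1) = 0 at x ∈ {-1}; ∂g/∂y = -60y(y - 4)(y - 2)(y + 3) = 0 at y ∈ {-3, 0, 2, 4}.
The Hessian is diagonal: diag(g_xx, g_yy). Second derivatives: g_xx(-1)=2; g_yy(-3)=6300, g_yy(0)=-1440, g_yy(2)=1200, g_yy(4)=-3360.
Saddle points occur where the two diagonal entries have opposite signs: (-1, 0), (-1, 4). Count: 2.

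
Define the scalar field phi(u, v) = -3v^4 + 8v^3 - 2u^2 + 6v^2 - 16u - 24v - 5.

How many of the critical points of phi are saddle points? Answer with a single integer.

1

phi separates as a function of u plus a function of v, so ∇phi=0 decouples.
∂phi/∂u = -4(u + 4) = 0 at u ∈ {-4}; ∂phi/∂v = -12(v - 2)(v - 1)(v + 1) = 0 at v ∈ {-1, 1, 2}.
The Hessian is diagonal: diag(phi_uu, phi_vv). Second derivatives: phi_uu(-4)=-4; phi_vv(-1)=-72, phi_vv(1)=24, phi_vv(2)=-36.
Saddle points occur where the two diagonal entries have opposite signs: (-4, 1). Count: 1.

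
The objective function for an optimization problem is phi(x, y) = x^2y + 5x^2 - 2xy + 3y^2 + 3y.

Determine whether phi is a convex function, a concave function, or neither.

neither

The term x^2y is cubic, so the Hessian is not constant.
∂²phi/∂x² = 2y + 10, which takes both signs as y varies (negative for sufficiently negative y). A diagonal entry of the Hessian changing sign means the Hessian is neither positive- nor negative-semidefinite on all of R^2.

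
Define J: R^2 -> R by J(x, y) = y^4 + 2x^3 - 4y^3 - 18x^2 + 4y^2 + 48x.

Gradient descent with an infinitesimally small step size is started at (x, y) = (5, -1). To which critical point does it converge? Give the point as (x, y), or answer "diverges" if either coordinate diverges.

J is separable, so gradient descent decouples: x follows -∂J/∂x, y follows -∂J/∂y.
∂J/∂x = 6(x - 4)(x - 2); at x=5 this is 18, so x decreases.
∂J/∂y = 4y(y - 2)(y - 1); at y=-1 this is -24, so y increases.
x converges to its nearest critical value 4 (a local min of the x-part); y converges to 0. The iterate converges to (4, 0).

(4, 0)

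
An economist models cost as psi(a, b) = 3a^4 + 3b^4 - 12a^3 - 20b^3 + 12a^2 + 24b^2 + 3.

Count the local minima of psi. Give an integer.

4

psi separates as a function of a plus a function of b, so ∇psi=0 decouples.
∂psi/∂a = 12a(a - 2)(a - 1) = 0 at a ∈ {0, 1, 2}; ∂psi/∂b = 12b(b - 4)(b - 1) = 0 at b ∈ {0, 1, 4}.
The Hessian is diagonal: diag(psi_aa, psi_bb). Second derivatives: psi_aa(0)=24, psi_aa(1)=-12, psi_aa(2)=24; psi_bb(0)=48, psi_bb(1)=-36, psi_bb(4)=144.
Local minima occur where both diagonal entries positive: (0, 0), (0, 4), (2, 0), (2, 4). Count: 4.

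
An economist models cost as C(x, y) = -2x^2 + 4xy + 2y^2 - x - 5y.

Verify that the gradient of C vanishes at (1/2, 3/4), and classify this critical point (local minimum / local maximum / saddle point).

saddle point

∇C = (-4x + 4y - 1, 4x + 4y - 5); substituting (1/2, 3/4) gives ∇C = (0, 0), so (1/2, 3/4) is indeed a critical point.
The Hessian of C is constant: H = [[-4, 4], [4, 4]].
det(H) = (-4)·4 − 4² = -32.
Since det(H) < 0, H is indefinite and the critical point is a saddle point.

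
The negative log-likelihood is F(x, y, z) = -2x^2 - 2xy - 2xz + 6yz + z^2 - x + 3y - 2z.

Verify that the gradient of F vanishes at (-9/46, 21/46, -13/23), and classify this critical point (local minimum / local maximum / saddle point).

saddle point

∇F = (-4x - 2y - 2z - 1, -2x + 6z + 3, -2x + 6y + 2z - 2); substituting (-9/46, 21/46, -13/23) gives ∇F = (0, 0, 0), so (-9/46, 21/46, -13/23) is indeed a critical point.
The Hessian is constant: H = [[-4, -2, -2], [-2, 0, 6], [-2, 6, 2]].
Leading principal minors: Δ₁ = -4, Δ₂ = -4, Δ₃ = 184.
The minors fit neither the all-positive nor the alternating-sign pattern, so H is indefinite: a saddle point.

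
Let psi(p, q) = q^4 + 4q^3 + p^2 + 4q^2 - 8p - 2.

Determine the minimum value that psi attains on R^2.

psi(p,q) separates as A(p) + B(q) − 2, so its minimum is min A + min B − 2.
A'(p) = 2p - 8 vanishes at p ∈ {4}; B'(q) = 4q(q + 1)(q + 2) vanishes at q ∈ {-2, -1, 0}.
Local minima of A (where A''>0): A(4)=-16. Local minima of B: B(-2)=0, B(0)=0.
So the global minimum of psi is A(4) + B(-2) − 2 = -16 + 0 − 2 = -18, attained at (4, -2).

-18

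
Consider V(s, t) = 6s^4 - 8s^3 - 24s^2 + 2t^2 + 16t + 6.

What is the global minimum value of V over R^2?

V(s,t) separates as P(s) + Q(t) + 6, so its minimum is min P + min Q + 6.
P'(s) = 24s(s - 2)(s + 1) vanishes at s ∈ {-1, 0, 2}; Q'(t) = 4(t + 4) vanishes at t ∈ {-4}.
Local minima of P (where P''>0): P(-1)=-10, P(2)=-64. Local minima of Q: Q(-4)=-32.
So the global minimum of V is P(2) + Q(-4) + 6 = -64 − 32 + 6 = -90, attained at (2, -4).

-90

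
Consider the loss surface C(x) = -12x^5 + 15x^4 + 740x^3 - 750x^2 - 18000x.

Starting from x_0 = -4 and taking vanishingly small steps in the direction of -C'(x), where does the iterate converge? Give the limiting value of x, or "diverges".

-5

C'(x) = -60(x - 5)(x - 4)(x + 3)(x + 5), so C'(-4) = 4320.
Gradient descent moves in the -C' direction, i.e. x is decreasing.
The nearest critical point in that direction is x = -5, where C'' = 10800 > 0 (a local minimum). The iterate converges there.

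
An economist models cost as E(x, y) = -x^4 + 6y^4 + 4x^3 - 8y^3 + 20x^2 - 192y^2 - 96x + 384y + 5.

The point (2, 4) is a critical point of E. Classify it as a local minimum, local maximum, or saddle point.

The mixed partial ∂²E/∂x∂y is 0, so the Hessian at any point is diag(E_xx, E_yy) = diag(4(-3x^2 + 6x + 10), 24(3y^2 - 2y - 16)).
At (2, 4): H = diag(40, 576).
Both eigenvalues are positive, so H is positive definite: a local minimum.

local minimum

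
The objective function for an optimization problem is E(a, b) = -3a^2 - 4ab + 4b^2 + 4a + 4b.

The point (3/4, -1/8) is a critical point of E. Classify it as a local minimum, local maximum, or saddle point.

saddle point

The Hessian of E is constant: H = [[-6, -4], [-4, 8]].
det(H) = (-6)·8 − (-4)² = -64.
Since det(H) < 0, H is indefinite and the critical point is a saddle point.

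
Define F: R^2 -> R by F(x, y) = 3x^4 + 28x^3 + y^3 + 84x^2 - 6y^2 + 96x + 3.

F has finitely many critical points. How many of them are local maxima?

1

F separates as a function of x plus a function of y, so ∇F=0 decouples.
∂F/∂x = 12(x + 1)(x + 2)(x + 4) = 0 at x ∈ {-4, -2, -1}; ∂F/∂y = 3y(y - 4) = 0 at y ∈ {0, 4}.
The Hessian is diagonal: diag(F_xx, F_yy). Second derivatives: F_xx(-4)=72, F_xx(-2)=-24, F_xx(-1)=36; F_yy(0)=-12, F_yy(4)=12.
Local maxima occur where both diagonal entries negative: (-2, 0). Count: 1.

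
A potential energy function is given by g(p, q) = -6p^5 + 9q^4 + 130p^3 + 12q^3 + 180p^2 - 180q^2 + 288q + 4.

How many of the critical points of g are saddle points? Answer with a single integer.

g separates as a function of p plus a function of q, so ∇g=0 decouples.
∂g/∂p = -30p(p - 4)(p + 1)(p + 3) = 0 at p ∈ {-3, -1, 0, 4}; ∂g/∂q = 36(q - 2)(q - 1)(q + 4) = 0 at q ∈ {-4, 1, 2}.
The Hessian is diagonal: diag(g_pp, g_qq). Second derivatives: g_pp(-3)=1260, g_pp(-1)=-300, g_pp(0)=360, g_pp(4)=-4200; g_qq(-4)=1080, g_qq(1)=-180, g_qq(2)=216.
Saddle points occur where the two diagonal entries have opposite signs: (-3, 1), (-1, -4), (-1, 2), (0, 1), (4, -4), (4, 2). Count: 6.

6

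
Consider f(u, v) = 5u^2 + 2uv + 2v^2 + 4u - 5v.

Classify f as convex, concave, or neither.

convex

f is quadratic, so its Hessian is the constant matrix H = [[10, 2], [2, 4]].
det(H) = 36, tr(H) = 14.
det(H) > 0 and tr(H) > 0, so H is positive definite everywhere: convex.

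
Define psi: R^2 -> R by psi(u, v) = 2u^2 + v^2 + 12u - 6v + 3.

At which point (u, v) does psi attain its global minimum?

psi(u,v) separates as P(u) + Q(v) + 3, so its minimum is min P + min Q + 3.
P'(u) = 4u + 12 vanishes at u ∈ {-3}; Q'(v) = 2v - 6 vanishes at v ∈ {3}.
Local minima of P (where P''>0): P(-3)=-18. Local minima of Q: Q(3)=-9.
So the global minimum of psi is P(-3) + Q(3) + 3 = -18 − 9 + 3 = -24, attained at (-3, 3).

(-3, 3)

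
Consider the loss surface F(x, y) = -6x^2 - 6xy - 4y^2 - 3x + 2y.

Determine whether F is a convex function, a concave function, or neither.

F is quadratic, so its Hessian is the constant matrix H = [[-12, -6], [-6, -8]].
det(H) = 60, tr(H) = -20.
det(H) > 0 and tr(H) < 0, so H is negative definite everywhere: concave.

concave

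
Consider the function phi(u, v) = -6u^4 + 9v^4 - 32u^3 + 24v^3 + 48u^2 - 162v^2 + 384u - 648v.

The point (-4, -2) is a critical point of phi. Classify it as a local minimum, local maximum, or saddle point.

local maximum

The mixed partial ∂²phi/∂u∂v is 0, so the Hessian at any point is diag(phi_uu, phi_vv) = diag(24(-3u^2 - 8u + 4), 36(3v^2 + 4v - 9)).
At (-4, -2): H = diag(-288, -180).
Both eigenvalues are negative, so H is negative definite: a local maximum.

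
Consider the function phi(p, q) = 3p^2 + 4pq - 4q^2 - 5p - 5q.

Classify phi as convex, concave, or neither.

neither

phi is quadratic, so its Hessian is the constant matrix H = [[6, 4], [4, -8]].
det(H) = -64, tr(H) = -2.
det(H) < 0, so H is indefinite: neither convex nor concave.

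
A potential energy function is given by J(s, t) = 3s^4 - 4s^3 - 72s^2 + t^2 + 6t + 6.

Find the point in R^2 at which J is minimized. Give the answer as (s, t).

(4, -3)

J(s,t) separates as P(s) + Q(t) + 6, so its minimum is min P + min Q + 6.
P'(s) = 12s(s - 4)(s + 3) vanishes at s ∈ {-3, 0, 4}; Q'(t) = 2(t + 3) vanishes at t ∈ {-3}.
Local minima of P (where P''>0): P(-3)=-297, P(4)=-640. Local minima of Q: Q(-3)=-9.
So the global minimum of J is P(4) + Q(-3) + 6 = -640 − 9 + 6 = -643, attained at (4, -3).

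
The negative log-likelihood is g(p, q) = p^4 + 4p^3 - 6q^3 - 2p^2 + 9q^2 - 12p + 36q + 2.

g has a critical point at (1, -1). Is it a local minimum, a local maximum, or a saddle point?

local minimum

The mixed partial ∂²g/∂p∂q is 0, so the Hessian at any point is diag(g_pp, g_qq) = diag(4(3p^2 + 6p - 1), 18(-2q + 1)).
At (1, -1): H = diag(32, 54).
Both eigenvalues are positive, so H is positive definite: a local minimum.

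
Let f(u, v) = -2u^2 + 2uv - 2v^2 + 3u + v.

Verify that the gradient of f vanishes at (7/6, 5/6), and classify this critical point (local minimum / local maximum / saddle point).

local maximum

∇f = (-4u + 2v + 3, 2u - 4v + 1); substituting (7/6, 5/6) gives ∇f = (0, 0), so (7/6, 5/6) is indeed a critical point.
The Hessian of f is constant: H = [[-4, 2], [2, -4]].
det(H) = (-4)·(-4) − 2² = 12.
det(H) > 0 and tr(H) = -8 < 0, so H is negative definite and the point is a local maximum.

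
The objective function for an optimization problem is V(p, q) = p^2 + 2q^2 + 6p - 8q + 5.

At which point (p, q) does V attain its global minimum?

V(p,q) separates as A(p) + B(q) + 5, so its minimum is min A + min B + 5.
A'(p) = 2p + 6 vanishes at p ∈ {-3}; B'(q) = 4q - 8 vanishes at q ∈ {2}.
Local minima of A (where A''>0): A(-3)=-9. Local minima of B: B(2)=-8.
So the global minimum of V is A(-3) + B(2) + 5 = -9 − 8 + 5 = -12, attained at (-3, 2).

(-3, 2)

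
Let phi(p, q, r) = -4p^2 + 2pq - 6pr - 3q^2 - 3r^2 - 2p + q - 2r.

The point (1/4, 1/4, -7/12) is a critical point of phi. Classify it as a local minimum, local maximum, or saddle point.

The Hessian is constant: H = [[-8, 2, -6], [2, -6, 0], [-6, 0, -6]].
Leading principal minors: Δ₁ = -8, Δ₂ = 44, Δ₃ = -48.
The minors alternate sign starting negative (−, +, −), so H is negative definite: a local maximum.

local maximum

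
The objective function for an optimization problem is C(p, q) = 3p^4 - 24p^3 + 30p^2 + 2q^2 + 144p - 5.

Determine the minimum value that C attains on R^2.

-92

C(p,q) separates as A(p) + B(q) − 5, so its minimum is min A + min B − 5.
A'(p) = 12(p - 4)(p - 3)(p + 1) vanishes at p ∈ {-1, 3, 4}; B'(q) = 4q vanishes at q ∈ {0}.
Local minima of A (where A''>0): A(-1)=-87, A(4)=288. Local minima of B: B(0)=0.
So the global minimum of C is A(-1) + B(0) − 5 = -87 + 0 − 5 = -92, attained at (-1, 0).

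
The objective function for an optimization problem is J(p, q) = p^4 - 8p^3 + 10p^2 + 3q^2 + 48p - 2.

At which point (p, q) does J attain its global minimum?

(-1, 0)

J(p,q) separates as A(p) + B(q) − 2, so its minimum is min A + min B − 2.
A'(p) = 4(p - 4)(p - 3)(p + 1) vanishes at p ∈ {-1, 3, 4}; B'(q) = 6q vanishes at q ∈ {0}.
Local minima of A (where A''>0): A(-1)=-29, A(4)=96. Local minima of B: B(0)=0.
So the global minimum of J is A(-1) + B(0) − 2 = -29 + 0 − 2 = -31, attained at (-1, 0).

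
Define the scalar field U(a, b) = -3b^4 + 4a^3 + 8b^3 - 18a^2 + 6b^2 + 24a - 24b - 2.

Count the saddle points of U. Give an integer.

3

U separates as a function of a plus a function of b, so ∇U=0 decouples.
∂U/∂a = 12(a - 2)(a - 1) = 0 at a ∈ {1, 2}; ∂U/∂b = -12(b - 2)(b - 1)(b + 1) = 0 at b ∈ {-1, 1, 2}.
The Hessian is diagonal: diag(U_aa, U_bb). Second derivatives: U_aa(1)=-12, U_aa(2)=12; U_bb(-1)=-72, U_bb(1)=24, U_bb(2)=-36.
Saddle points occur where the two diagonal entries have opposite signs: (1, 1), (2, -1), (2, 2). Count: 3.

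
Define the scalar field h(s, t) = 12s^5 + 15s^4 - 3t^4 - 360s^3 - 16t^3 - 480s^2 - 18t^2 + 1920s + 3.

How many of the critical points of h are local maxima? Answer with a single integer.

h separates as a function of s plus a function of t, so ∇h=0 decouples.
∂h/∂s = 60(s - 4)(s - 1)(s + 2)(s + 4) = 0 at s ∈ {-4, -2, 1, 4}; ∂h/∂t = -12t(t + 1)(t + 3) = 0 at t ∈ {-3, -1, 0}.
The Hessian is diagonal: diag(h_ss, h_tt). Second derivatives: h_ss(-4)=-4800, h_ss(-2)=2160, h_ss(1)=-2700, h_ss(4)=8640; h_tt(-3)=-72, h_tt(-1)=24, h_tt(0)=-36.
Local maxima occur where both diagonal entries negative: (-4, -3), (-4, 0), (1, -3), (1, 0). Count: 4.

4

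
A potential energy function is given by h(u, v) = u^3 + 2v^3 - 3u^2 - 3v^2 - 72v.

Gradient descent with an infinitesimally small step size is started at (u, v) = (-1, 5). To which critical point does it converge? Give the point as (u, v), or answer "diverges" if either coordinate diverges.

diverges

h is separable, so gradient descent decouples: u follows -∂h/∂u, v follows -∂h/∂v.
∂h/∂u = 3u(u - 2); at u=-1 this is 9, so u decreases.
∂h/∂v = 6(v - 4)(v + 3); at v=5 this is 48, so v decreases.
The u-coordinate has no critical point in that direction and runs off to infinity.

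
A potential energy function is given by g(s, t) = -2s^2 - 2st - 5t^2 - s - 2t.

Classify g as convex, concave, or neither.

concave

g is quadratic, so its Hessian is the constant matrix H = [[-4, -2], [-2, -10]].
det(H) = 36, tr(H) = -14.
det(H) > 0 and tr(H) < 0, so H is negative definite everywhere: concave.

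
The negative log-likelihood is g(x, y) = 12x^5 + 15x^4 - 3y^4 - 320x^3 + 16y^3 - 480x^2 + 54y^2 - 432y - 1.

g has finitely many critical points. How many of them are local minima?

2

g separates as a function of x plus a function of y, so ∇g=0 decouples.
∂g/∂x = 60x(x - 4)(x + 1)(x + 4) = 0 at x ∈ {-4, -1, 0, 4}; ∂g/∂y = -12(y - 4)(y - 3)(y + 3) = 0 at y ∈ {-3, 3, 4}.
The Hessian is diagonal: diag(g_xx, g_yy). Second derivatives: g_xx(-4)=-5760, g_xx(-1)=900, g_xx(0)=-960, g_xx(4)=9600; g_yy(-3)=-504, g_yy(3)=72, g_yy(4)=-84.
Local minima occur where both diagonal entries positive: (-1, 3), (4, 3). Count: 2.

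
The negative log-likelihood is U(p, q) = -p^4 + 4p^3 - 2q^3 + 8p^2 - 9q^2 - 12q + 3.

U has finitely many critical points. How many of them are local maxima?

2

U separates as a function of p plus a function of q, so ∇U=0 decouples.
∂U/∂p = -4p(p - 4)(p + 1) = 0 at p ∈ {-1, 0, 4}; ∂U/∂q = -6(q + 1)(q + 2) = 0 at q ∈ {-2, -1}.
The Hessian is diagonal: diag(U_pp, U_qq). Second derivatives: U_pp(-1)=-20, U_pp(0)=16, U_pp(4)=-80; U_qq(-2)=6, U_qq(-1)=-6.
Local maxima occur where both diagonal entries negative: (-1, -1), (4, -1). Count: 2.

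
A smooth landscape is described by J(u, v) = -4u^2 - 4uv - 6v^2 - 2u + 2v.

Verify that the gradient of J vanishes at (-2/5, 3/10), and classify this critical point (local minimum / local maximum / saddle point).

∇J = (-8u - 4v - 2, -4u - 12v + 2); substituting (-2/5, 3/10) gives ∇J = (0, 0), so (-2/5, 3/10) is indeed a critical point.
The Hessian of J is constant: H = [[-8, -4], [-4, -12]].
det(H) = (-8)·(-12) − (-4)² = 80.
det(H) > 0 and tr(H) = -20 < 0, so H is negative definite and the point is a local maximum.

local maximum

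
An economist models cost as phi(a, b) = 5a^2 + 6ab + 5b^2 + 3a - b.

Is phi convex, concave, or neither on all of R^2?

phi is quadratic, so its Hessian is the constant matrix H = [[10, 6], [6, 10]].
det(H) = 64, tr(H) = 20.
det(H) > 0 and tr(H) > 0, so H is positive definite everywhere: convex.

convex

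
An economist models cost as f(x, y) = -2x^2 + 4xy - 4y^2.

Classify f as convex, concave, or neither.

f is quadratic, so its Hessian is the constant matrix H = [[-4, 4], [4, -8]].
det(H) = 16, tr(H) = -12.
det(H) > 0 and tr(H) < 0, so H is negative definite everywhere: concave.

concave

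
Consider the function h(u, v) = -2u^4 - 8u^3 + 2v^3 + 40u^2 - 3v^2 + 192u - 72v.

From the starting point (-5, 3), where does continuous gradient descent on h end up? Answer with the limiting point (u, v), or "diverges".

diverges

h is separable, so gradient descent decouples: u follows -∂h/∂u, v follows -∂h/∂v.
∂h/∂u = -8(u - 3)(u + 2)(u + 4); at u=-5 this is 192, so u decreases.
∂h/∂v = 6(v - 4)(v + 3); at v=3 this is -36, so v increases.
The u-coordinate has no critical point in that direction and runs off to infinity.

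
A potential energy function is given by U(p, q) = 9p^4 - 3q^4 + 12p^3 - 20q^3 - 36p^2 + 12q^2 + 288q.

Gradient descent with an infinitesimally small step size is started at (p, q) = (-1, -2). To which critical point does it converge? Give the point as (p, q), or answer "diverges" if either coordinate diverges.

U is separable, so gradient descent decouples: p follows -∂U/∂p, q follows -∂U/∂q.
∂U/∂p = 36p(p - 1)(p + 2); at p=-1 this is 72, so p decreases.
∂U/∂q = -12(q - 2)(q + 3)(q + 4); at q=-2 this is 96, so q decreases.
p converges to its nearest critical value -2 (a local min of the p-part); q converges to -3. The iterate converges to (-2, -3).

(-2, -3)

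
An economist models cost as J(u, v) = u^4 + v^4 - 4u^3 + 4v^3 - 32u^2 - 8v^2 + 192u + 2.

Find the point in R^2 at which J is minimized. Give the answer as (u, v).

(-4, -4)

J(u,v) separates as P(u) + Q(v) + 2, so its minimum is min P + min Q + 2.
P'(u) = 4(u - 4)(u - 3)(u + 4) vanishes at u ∈ {-4, 3, 4}; Q'(v) = 4v(v - 1)(v + 4) vanishes at v ∈ {-4, 0, 1}.
Local minima of P (where P''>0): P(-4)=-768, P(4)=256. Local minima of Q: Q(-4)=-128, Q(1)=-3.
So the global minimum of J is P(-4) + Q(-4) + 2 = -768 − 128 + 2 = -894, attained at (-4, -4).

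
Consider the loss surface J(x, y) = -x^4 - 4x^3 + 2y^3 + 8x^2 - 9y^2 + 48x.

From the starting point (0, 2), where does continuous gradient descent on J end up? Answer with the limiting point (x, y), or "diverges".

J is separable, so gradient descent decouples: x follows -∂J/∂x, y follows -∂J/∂y.
∂J/∂x = -4(x - 2)(x + 2)(x + 3); at x=0 this is 48, so x decreases.
∂J/∂y = 6y(y - 3); at y=2 this is -12, so y increases.
x converges to its nearest critical value -2 (a local min of the x-part); y converges to 3. The iterate converges to (-2, 3).

(-2, 3)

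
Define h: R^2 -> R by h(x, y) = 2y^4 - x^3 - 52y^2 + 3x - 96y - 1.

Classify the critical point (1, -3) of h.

saddle point

The mixed partial ∂²h/∂x∂y is 0, so the Hessian at any point is diag(h_xx, h_yy) = diag(-6x, 8(3y^2 - 13)).
At (1, -3): H = diag(-6, 112).
The eigenvalues have opposite signs, so H is indefinite: a saddle point.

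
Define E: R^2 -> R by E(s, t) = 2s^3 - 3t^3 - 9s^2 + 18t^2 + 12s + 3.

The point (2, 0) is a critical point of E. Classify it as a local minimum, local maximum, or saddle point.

The mixed partial ∂²E/∂s∂t is 0, so the Hessian at any point is diag(E_ss, E_tt) = diag(6(2s - 3), 18(-t + 2)).
At (2, 0): H = diag(6, 36).
Both eigenvalues are positive, so H is positive definite: a local minimum.

local minimum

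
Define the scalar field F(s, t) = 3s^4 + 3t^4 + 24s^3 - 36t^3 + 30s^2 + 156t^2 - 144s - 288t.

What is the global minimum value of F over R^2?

F(s,t) separates as P(s) + Q(t), so its minimum is min P + min Q.
P'(s) = 12(s - 1)(s + 3)(s + 4) vanishes at s ∈ {-4, -3, 1}; Q'(t) = 12(t - 4)(t - 3)(t - 2) vanishes at t ∈ {2, 3, 4}.
Local minima of P (where P''>0): P(-4)=288, P(1)=-87. Local minima of Q: Q(2)=-192, Q(4)=-192.
So the global minimum of F is P(1) + Q(2) = -87 − 192 = -279, attained at (1, 2).

-279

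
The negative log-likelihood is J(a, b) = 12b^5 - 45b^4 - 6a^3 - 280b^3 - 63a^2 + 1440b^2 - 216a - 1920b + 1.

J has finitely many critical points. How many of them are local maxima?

2

J separates as a function of a plus a function of b, so ∇J=0 decouples.
∂J/∂a = -18(a + 3)(a + 4) = 0 at a ∈ {-4, -3}; ∂J/∂b = 60(b - 4)(b - 2)(b - 1)(b + 4) = 0 at b ∈ {-4, 1, 2, 4}.
The Hessian is diagonal: diag(J_aa, J_bb). Second derivatives: J_aa(-4)=18, J_aa(-3)=-18; J_bb(-4)=-14400, J_bb(1)=900, J_bb(2)=-720, J_bb(4)=2880.
Local maxima occur where both diagonal entries negative: (-3, -4), (-3, 2). Count: 2.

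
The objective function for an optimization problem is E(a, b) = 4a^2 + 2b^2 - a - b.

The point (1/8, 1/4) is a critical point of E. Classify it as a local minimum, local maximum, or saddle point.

local minimum

The Hessian of E is constant: H = [[8, 0], [0, 4]].
det(H) = 8·4 − 0² = 32.
det(H) > 0 and tr(H) = 12 > 0, so H is positive definite and the point is a local minimum.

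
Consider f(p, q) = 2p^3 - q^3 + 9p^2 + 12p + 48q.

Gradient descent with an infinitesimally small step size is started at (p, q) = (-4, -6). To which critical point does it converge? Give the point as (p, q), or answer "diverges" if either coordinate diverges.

f is separable, so gradient descent decouples: p follows -∂f/∂p, q follows -∂f/∂q.
∂f/∂p = 6(p + 1)(p + 2); at p=-4 this is 36, so p decreases.
∂f/∂q = -3(q - 4)(q + 4); at q=-6 this is -60, so q increases.
The p-coordinate has no critical point in that direction and runs off to infinity.

diverges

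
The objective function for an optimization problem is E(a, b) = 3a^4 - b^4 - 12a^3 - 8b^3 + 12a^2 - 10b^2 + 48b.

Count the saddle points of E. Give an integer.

E separates as a function of a plus a function of b, so ∇E=0 decouples.
∂E/∂a = 12a(a - 2)(a - 1) = 0 at a ∈ {0, 1, 2}; ∂E/∂b = -4(b - 1)(b + 3)(b + 4) = 0 at b ∈ {-4, -3, 1}.
The Hessian is diagonal: diag(E_aa, E_bb). Second derivatives: E_aa(0)=24, E_aa(1)=-12, E_aa(2)=24; E_bb(-4)=-20, E_bb(-3)=16, E_bb(1)=-80.
Saddle points occur where the two diagonal entries have opposite signs: (0, -4), (0, 1), (1, -3), (2, -4), (2, 1). Count: 5.

5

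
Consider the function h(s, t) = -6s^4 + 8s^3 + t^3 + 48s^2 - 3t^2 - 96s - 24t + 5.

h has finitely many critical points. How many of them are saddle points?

3

h separates as a function of s plus a function of t, so ∇h=0 decouples.
∂h/∂s = -24(s - 2)(s - 1)(s + 2) = 0 at s ∈ {-2, 1, 2}; ∂h/∂t = 3(t - 4)(t + 2) = 0 at t ∈ {-2, 4}.
The Hessian is diagonal: diag(h_ss, h_tt). Second derivatives: h_ss(-2)=-288, h_ss(1)=72, h_ss(2)=-96; h_tt(-2)=-18, h_tt(4)=18.
Saddle points occur where the two diagonal entries have opposite signs: (-2, 4), (1, -2), (2, 4). Count: 3.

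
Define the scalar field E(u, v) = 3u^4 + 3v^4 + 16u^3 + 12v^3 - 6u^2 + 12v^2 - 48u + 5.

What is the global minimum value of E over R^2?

-155

E(u,v) separates as P(u) + Q(v) + 5, so its minimum is min P + min Q + 5.
P'(u) = 12(u - 1)(u + 1)(u + 4) vanishes at u ∈ {-4, -1, 1}; Q'(v) = 12v(v + 1)(v + 2) vanishes at v ∈ {-2, -1, 0}.
Local minima of P (where P''>0): P(-4)=-160, P(1)=-35. Local minima of Q: Q(-2)=0, Q(0)=0.
So the global minimum of E is P(-4) + Q(-2) + 5 = -160 + 0 + 5 = -155, attained at (-4, -2).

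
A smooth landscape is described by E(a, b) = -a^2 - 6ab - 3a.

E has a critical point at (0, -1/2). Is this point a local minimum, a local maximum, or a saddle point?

The Hessian of E is constant: H = [[-2, -6], [-6, 0]].
det(H) = (-2)·0 − (-6)² = -36.
Since det(H) < 0, H is indefinite and the critical point is a saddle point.

saddle point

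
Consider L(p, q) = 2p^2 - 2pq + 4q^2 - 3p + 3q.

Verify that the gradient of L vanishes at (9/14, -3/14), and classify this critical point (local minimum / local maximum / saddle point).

local minimum

∇L = (4p - 2q - 3, -2p + 8q + 3); substituting (9/14, -3/14) gives ∇L = (0, 0), so (9/14, -3/14) is indeed a critical point.
The Hessian of L is constant: H = [[4, -2], [-2, 8]].
det(H) = 4·8 − (-2)² = 28.
det(H) > 0 and tr(H) = 12 > 0, so H is positive definite and the point is a local minimum.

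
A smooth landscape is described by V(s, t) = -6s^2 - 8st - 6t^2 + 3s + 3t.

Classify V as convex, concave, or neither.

V is quadratic, so its Hessian is the constant matrix H = [[-12, -8], [-8, -12]].
det(H) = 80, tr(H) = -24.
det(H) > 0 and tr(H) < 0, so H is negative definite everywhere: concave.

concave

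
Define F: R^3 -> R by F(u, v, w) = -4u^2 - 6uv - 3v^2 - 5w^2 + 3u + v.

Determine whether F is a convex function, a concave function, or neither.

concave

F is quadratic, so its Hessian is the constant matrix H = [[-8, -6, 0], [-6, -6, 0], [0, 0, -10]].
Leading principal minors: -8, 12, -120.
Signs alternate −, +, − ⇒ H ≺ 0 ⇒ concave.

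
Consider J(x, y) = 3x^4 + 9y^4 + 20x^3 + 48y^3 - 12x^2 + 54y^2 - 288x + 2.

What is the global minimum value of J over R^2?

J(x,y) separates as P(x) + Q(y) + 2, so its minimum is min P + min Q + 2.
P'(x) = 12(x - 2)(x + 3)(x + 4) vanishes at x ∈ {-4, -3, 2}; Q'(y) = 36y(y + 1)(y + 3) vanishes at y ∈ {-3, -1, 0}.
Local minima of P (where P''>0): P(-4)=448, P(2)=-416. Local minima of Q: Q(-3)=-81, Q(0)=0.
So the global minimum of J is P(2) + Q(-3) + 2 = -416 − 81 + 2 = -495, attained at (2, -3).

-495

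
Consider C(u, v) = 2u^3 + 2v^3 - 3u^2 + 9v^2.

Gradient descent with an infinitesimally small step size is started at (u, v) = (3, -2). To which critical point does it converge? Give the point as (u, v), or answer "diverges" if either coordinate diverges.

C is separable, so gradient descent decouples: u follows -∂C/∂u, v follows -∂C/∂v.
∂C/∂u = 6u(u - 1); at u=3 this is 36, so u decreases.
∂C/∂v = 6v(v + 3); at v=-2 this is -12, so v increases.
u converges to its nearest critical value 1 (a local min of the u-part); v converges to 0. The iterate converges to (1, 0).

(1, 0)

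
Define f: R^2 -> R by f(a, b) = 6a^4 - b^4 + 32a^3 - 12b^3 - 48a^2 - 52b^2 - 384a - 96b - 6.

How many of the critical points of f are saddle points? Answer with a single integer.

f separates as a function of a plus a function of b, so ∇f=0 decouples.
∂f/∂a = 24(a - 2)(a + 2)(a + 4) = 0 at a ∈ {-4, -2, 2}; ∂f/∂b = -4(b + 2)(b + 3)(b + 4) = 0 at b ∈ {-4, -3, -2}.
The Hessian is diagonal: diag(f_aa, f_bb). Second derivatives: f_aa(-4)=288, f_aa(-2)=-192, f_aa(2)=576; f_bb(-4)=-8, f_bb(-3)=4, f_bb(-2)=-8.
Saddle points occur where the two diagonal entries have opposite signs: (-4, -4), (-4, -2), (-2, -3), (2, -4), (2, -2). Count: 5.

5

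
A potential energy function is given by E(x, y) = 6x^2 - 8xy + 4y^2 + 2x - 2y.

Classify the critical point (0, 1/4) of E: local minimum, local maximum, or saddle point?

The Hessian of E is constant: H = [[12, -8], [-8, 8]].
det(H) = 12·8 − (-8)² = 32.
det(H) > 0 and tr(H) = 20 > 0, so H is positive definite and the point is a local minimum.

local minimum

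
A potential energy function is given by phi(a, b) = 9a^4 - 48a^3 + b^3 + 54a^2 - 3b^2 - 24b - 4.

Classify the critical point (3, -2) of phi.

The mixed partial ∂²phi/∂a∂b is 0, so the Hessian at any point is diag(phi_aa, phi_bb) = diag(36(3a^2 - 8a + 3), 6(b - 1)).
At (3, -2): H = diag(216, -18).
The eigenvalues have opposite signs, so H is indefinite: a saddle point.

saddle point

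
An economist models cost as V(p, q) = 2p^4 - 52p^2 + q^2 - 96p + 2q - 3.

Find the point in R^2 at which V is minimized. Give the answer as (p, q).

V(p,q) separates as A(p) + B(q) − 3, so its minimum is min A + min B − 3.
A'(p) = 8(p - 4)(p + 1)(p + 3) vanishes at p ∈ {-3, -1, 4}; B'(q) = 2q + 2 vanishes at q ∈ {-1}.
Local minima of A (where A''>0): A(-3)=-18, A(4)=-704. Local minima of B: B(-1)=-1.
So the global minimum of V is A(4) + B(-1) − 3 = -704 − 1 − 3 = -708, attained at (4, -1).

(4, -1)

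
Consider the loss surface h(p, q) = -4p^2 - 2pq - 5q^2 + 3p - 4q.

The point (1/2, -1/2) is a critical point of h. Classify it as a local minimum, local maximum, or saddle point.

The Hessian of h is constant: H = [[-8, -2], [-2, -10]].
det(H) = (-8)·(-10) − (-2)² = 76.
det(H) > 0 and tr(H) = -18 < 0, so H is negative definite and the point is a local maximum.

local maximum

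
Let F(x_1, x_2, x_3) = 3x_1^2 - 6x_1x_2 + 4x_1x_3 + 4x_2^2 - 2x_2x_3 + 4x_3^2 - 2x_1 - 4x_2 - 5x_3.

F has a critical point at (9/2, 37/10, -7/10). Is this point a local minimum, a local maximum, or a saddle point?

local minimum

The Hessian is constant: H = [[6, -6, 4], [-6, 8, -2], [4, -2, 8]].
Leading principal minors: Δ₁ = 6, Δ₂ = 12, Δ₃ = 40.
All leading minors are positive, so H is positive definite: a local minimum.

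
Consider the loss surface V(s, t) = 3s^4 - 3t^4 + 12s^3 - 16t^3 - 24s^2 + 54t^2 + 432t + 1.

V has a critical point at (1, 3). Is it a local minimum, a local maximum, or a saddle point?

saddle point

The mixed partial ∂²V/∂s∂t is 0, so the Hessian at any point is diag(V_ss, V_tt) = diag(12(3s^2 + 6s - 4), 12(-3t^2 - 8t + 9)).
At (1, 3): H = diag(60, -504).
The eigenvalues have opposite signs, so H is indefinite: a saddle point.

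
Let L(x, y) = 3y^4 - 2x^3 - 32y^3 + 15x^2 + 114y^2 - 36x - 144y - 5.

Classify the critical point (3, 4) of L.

The mixed partial ∂²L/∂x∂y is 0, so the Hessian at any point is diag(L_xx, L_yy) = diag(6(-2x + 5), 12(3y^2 - 16y + 19)).
At (3, 4): H = diag(-6, 36).
The eigenvalues have opposite signs, so H is indefinite: a saddle point.

saddle point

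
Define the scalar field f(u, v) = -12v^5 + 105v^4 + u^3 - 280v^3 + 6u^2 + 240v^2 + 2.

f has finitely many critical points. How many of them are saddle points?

4

f separates as a function of u plus a function of v, so ∇f=0 decouples.
∂f/∂u = 3u(u + 4) = 0 at u ∈ {-4, 0}; ∂f/∂v = -60v(v - 4)(v - 2)(v - 1) = 0 at v ∈ {0, 1, 2, 4}.
The Hessian is diagonal: diag(f_uu, f_vv). Second derivatives: f_uu(-4)=-12, f_uu(0)=12; f_vv(0)=480, f_vv(1)=-180, f_vv(2)=240, f_vv(4)=-1440.
Saddle points occur where the two diagonal entries have opposite signs: (-4, 0), (-4, 2), (0, 1), (0, 4). Count: 4.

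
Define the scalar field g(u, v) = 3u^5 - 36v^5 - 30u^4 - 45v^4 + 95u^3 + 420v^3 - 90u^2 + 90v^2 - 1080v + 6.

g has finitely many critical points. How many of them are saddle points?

g separates as a function of u plus a function of v, so ∇g=0 decouples.
∂g/∂u = 15u(u - 4)(u - 3)(u - 1) = 0 at u ∈ {0, 1, 3, 4}; ∂g/∂v = -180(v - 2)(v - 1)(v + 1)(v + 3) = 0 at v ∈ {-3, -1, 1, 2}.
The Hessian is diagonal: diag(g_uu, g_vv). Second derivatives: g_uu(0)=-180, g_uu(1)=90, g_uu(3)=-90, g_uu(4)=180; g_vv(-3)=7200, g_vv(-1)=-2160, g_vv(1)=1440, g_vv(2)=-2700.
Saddle points occur where the two diagonal entries have opposite signs: (0, -3), (0, 1), (1, -1), (1, 2), (3, -3), (3, 1), (4, -1), (4, 2). Count: 8.

8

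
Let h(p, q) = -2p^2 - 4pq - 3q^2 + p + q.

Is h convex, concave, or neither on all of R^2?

h is quadratic, so its Hessian is the constant matrix H = [[-4, -4], [-4, -6]].
det(H) = 8, tr(H) = -10.
det(H) > 0 and tr(H) < 0, so H is negative definite everywhere: concave.

concave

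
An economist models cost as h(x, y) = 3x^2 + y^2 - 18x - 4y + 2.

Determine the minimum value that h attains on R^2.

-29

h(x,y) separates as P(x) + Q(y) + 2, so its minimum is min P + min Q + 2.
P'(x) = 6x - 18 vanishes at x ∈ {3}; Q'(y) = 2y - 4 vanishes at y ∈ {2}.
Local minima of P (where P''>0): P(3)=-27. Local minima of Q: Q(2)=-4.
So the global minimum of h is P(3) + Q(2) + 2 = -27 − 4 + 2 = -29, attained at (3, 2).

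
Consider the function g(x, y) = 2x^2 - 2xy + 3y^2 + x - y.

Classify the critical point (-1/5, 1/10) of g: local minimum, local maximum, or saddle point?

The Hessian of g is constant: H = [[4, -2], [-2, 6]].
det(H) = 4·6 − (-2)² = 20.
det(H) > 0 and tr(H) = 10 > 0, so H is positive definite and the point is a local minimum.

local minimum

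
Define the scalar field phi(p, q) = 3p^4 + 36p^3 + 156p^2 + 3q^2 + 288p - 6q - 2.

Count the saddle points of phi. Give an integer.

1

phi separates as a function of p plus a function of q, so ∇phi=0 decouples.
∂phi/∂p = 12(p + 2)(p + 3)(p + 4) = 0 at p ∈ {-4, -3, -2}; ∂phi/∂q = 6(q - 1) = 0 at q ∈ {1}.
The Hessian is diagonal: diag(phi_pp, phi_qq). Second derivatives: phi_pp(-4)=24, phi_pp(-3)=-12, phi_pp(-2)=24; phi_qq(1)=6.
Saddle points occur where the two diagonal entries have opposite signs: (-3, 1). Count: 1.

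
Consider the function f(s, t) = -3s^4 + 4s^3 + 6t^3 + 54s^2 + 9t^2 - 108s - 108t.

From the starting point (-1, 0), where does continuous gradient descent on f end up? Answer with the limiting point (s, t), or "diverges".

f is separable, so gradient descent decouples: s follows -∂f/∂s, t follows -∂f/∂t.
∂f/∂s = -12(s - 3)(s - 1)(s + 3); at s=-1 this is -192, so s increases.
∂f/∂t = 18(t - 2)(t + 3); at t=0 this is -108, so t increases.
s converges to its nearest critical value 1 (a local min of the s-part); t converges to 2. The iterate converges to (1, 2).

(1, 2)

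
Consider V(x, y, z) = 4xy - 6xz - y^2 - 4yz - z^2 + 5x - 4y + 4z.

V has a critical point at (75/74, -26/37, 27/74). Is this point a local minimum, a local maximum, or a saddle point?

saddle point

The Hessian is constant: H = [[0, 4, -6], [4, -2, -4], [-6, -4, -2]].
Leading principal minors: Δ₁ = 0, Δ₂ = -16, Δ₃ = 296.
The minors fit neither the all-positive nor the alternating-sign pattern, so H is indefinite: a saddle point.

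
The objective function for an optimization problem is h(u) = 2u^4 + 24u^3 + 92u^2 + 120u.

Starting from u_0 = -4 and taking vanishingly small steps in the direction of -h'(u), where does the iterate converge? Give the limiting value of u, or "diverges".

h'(u) = 8(u + 1)(u + 3)(u + 5), so h'(-4) = 24.
Gradient descent moves in the -h' direction, i.e. u is decreasing.
The nearest critical point in that direction is u = -5, where h'' = 64 > 0 (a local minimum). The iterate converges there.

-5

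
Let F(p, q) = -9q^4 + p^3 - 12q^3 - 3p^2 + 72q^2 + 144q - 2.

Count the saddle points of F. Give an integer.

3

F separates as a function of p plus a function of q, so ∇F=0 decouples.
∂F/∂p = 3p(p - 2) = 0 at p ∈ {0, 2}; ∂F/∂q = -36(q - 2)(q + 1)(q + 2) = 0 at q ∈ {-2, -1, 2}.
The Hessian is diagonal: diag(F_pp, F_qq). Second derivatives: F_pp(0)=-6, F_pp(2)=6; F_qq(-2)=-144, F_qq(-1)=108, F_qq(2)=-432.
Saddle points occur where the two diagonal entries have opposite signs: (0, -1), (2, -2), (2, 2). Count: 3.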